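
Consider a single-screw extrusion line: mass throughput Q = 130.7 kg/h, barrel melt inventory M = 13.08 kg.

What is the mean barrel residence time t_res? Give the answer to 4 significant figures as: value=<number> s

Q_s = Q / 3600 = 130.7 / 3600 = 0.0363056 kg/s
Mean residence time: t_res = M/Q_s = 13.08 kg / 0.0363056 kg/s = 360.275 s

value=360.3 s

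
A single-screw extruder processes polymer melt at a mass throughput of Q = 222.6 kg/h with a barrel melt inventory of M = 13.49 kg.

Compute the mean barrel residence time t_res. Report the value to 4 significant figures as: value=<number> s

value=218.2 s

Throughput in SI: Q_s = 222.6 kg/h ÷ 3600 s/h = 0.0618333 kg/s
t_res = M / Q_s = 13.49 / 0.0618333 = 218.167 s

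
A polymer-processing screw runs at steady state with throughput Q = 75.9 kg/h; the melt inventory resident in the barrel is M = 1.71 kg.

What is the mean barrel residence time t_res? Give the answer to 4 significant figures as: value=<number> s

value=81.11 s

Q_s = Q / 3600 = 75.9 / 3600 = 0.0210833 kg/s
t_res = M / Q_s = 1.71 ÷ 0.0210833 = 81.1067 s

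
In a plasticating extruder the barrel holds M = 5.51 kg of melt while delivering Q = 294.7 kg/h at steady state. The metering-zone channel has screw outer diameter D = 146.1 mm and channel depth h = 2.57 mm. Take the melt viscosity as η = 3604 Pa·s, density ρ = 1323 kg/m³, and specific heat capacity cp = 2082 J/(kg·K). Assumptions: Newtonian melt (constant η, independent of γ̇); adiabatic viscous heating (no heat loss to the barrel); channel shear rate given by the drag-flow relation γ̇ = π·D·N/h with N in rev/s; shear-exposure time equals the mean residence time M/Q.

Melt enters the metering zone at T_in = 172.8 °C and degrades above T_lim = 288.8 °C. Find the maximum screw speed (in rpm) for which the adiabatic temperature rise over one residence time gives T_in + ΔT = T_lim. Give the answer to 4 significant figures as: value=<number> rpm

Throughput in SI: Q_s = 294.7 kg/h ÷ 3600 s/h = 0.0818611 kg/s
t_res = M / Q_s = 5.51 / 0.0818611 = 67.3091 s
Geometry in SI: D = 146.1 mm → 0.1461 m, h = 2.57 mm → 0.00257 m
Allowable rise: ΔT_a = T_lim − T_in = 288.8 − 172.8 = 116 K
γ̇_max² = ΔT_a·ρ·cp / (η·t_res) = [116 × 1323 × 2082] / [3604 × 67.3091] = 1317.16 s⁻²
γ̇_max = √1317.16 = 36.2928 s⁻¹
N_max = γ̇_max·h / (π·D) = 36.2928 · 0.00257 / (π · 0.1461) = 0.203214 rev/s = 12.1928 rpm

value=12.19 rpm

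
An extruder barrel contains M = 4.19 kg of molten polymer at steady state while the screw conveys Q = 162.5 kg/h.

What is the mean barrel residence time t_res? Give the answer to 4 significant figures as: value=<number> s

Throughput in SI: Q_s = 162.5 kg/h ÷ 3600 s/h = 0.0451389 kg/s
t_res = M / Q_s = 4.19 / 0.0451389 = 92.8246 s

value=92.82 s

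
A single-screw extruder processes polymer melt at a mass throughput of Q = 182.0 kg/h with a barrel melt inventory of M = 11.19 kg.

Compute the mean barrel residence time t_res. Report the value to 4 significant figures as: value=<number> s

Throughput in SI: Q_s = 182.0 kg/h ÷ 3600 s/h = 0.0505556 kg/s
Mean residence time: t_res = M/Q_s = 11.19 kg / 0.0505556 kg/s = 221.341 s

value=221.3 s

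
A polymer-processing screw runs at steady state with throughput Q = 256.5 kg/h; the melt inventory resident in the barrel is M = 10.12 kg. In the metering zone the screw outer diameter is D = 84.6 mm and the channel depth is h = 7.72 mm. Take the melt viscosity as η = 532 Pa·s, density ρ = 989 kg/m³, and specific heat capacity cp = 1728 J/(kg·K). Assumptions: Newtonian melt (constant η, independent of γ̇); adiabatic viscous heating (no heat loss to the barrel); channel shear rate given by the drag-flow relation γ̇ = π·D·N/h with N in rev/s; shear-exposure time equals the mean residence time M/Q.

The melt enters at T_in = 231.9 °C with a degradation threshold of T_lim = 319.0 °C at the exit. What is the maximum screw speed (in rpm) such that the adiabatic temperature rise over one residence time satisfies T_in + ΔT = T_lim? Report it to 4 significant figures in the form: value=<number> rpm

value=77.35 rpm

Throughput in SI: Q_s = 256.5 kg/h ÷ 3600 s/h = 0.07125 kg/s
t_res = M / Q_s = 10.12 / 0.07125 = 142.035 s
Convert to metres: D = 0.0846 m, h = 0.00772 m
ΔT_a = T_lim − T_in = 319.0 °C − 231.9 °C = 87.1 K
Invert ΔT = ηγ̇²t_res/(ρcp) for γ̇: γ̇_max² = ΔT_a ρ cp / (η t_res) = 87.1·989·1728 / (532·142.035) = 1969.93 s⁻²
Take the square root: γ̇_max = √(1969.93) = 44.3839 s⁻¹
N_max = γ̇_max·h / (π·D) = 44.3839 · 0.00772 / (π · 0.0846) = 1.28921 rev/s = 77.3524 rpm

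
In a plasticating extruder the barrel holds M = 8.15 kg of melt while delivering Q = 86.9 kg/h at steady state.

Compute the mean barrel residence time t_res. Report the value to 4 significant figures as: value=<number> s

Throughput in SI: Q_s = 86.9 kg/h ÷ 3600 s/h = 0.0241389 kg/s
t_res = M / Q_s = 8.15 ÷ 0.0241389 = 337.629 s

value=337.6 s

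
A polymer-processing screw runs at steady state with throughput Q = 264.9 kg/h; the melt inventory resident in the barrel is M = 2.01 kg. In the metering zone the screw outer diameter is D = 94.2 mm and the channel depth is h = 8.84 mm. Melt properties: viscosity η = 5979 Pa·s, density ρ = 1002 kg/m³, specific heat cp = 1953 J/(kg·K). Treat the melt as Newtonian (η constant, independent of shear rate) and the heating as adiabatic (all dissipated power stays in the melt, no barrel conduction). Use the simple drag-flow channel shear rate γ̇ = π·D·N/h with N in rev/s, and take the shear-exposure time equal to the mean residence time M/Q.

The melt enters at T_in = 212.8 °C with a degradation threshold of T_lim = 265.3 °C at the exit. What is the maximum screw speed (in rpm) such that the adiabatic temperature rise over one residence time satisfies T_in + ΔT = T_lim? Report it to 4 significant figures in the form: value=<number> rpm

value=44.95 rpm

Q_s = Q / 3600 = 264.9 / 3600 = 0.0735833 kg/s
t_res = M / Q_s = 2.01 ÷ 0.0735833 = 27.316 s
Geometry in SI: D = 94.2 mm → 0.0942 m, h = 8.84 mm → 0.00884 m
ΔT_a = T_lim − T_in = 265.3 °C − 212.8 °C = 52.5 K
γ̇_max² = ΔT_a·ρ·cp / (η·t_res) = [52.5 × 1002 × 1953] / [5979 × 27.316] = 629.048 s⁻²
γ̇_max = √629.048 = 25.0808 s⁻¹
Solve γ̇ = πDN/h for N: N_max = γ̇_max·h/(π·D) = 25.0808 × 0.00884 / (π × 0.0942) = 0.749193 rev/s = 44.9516 rpm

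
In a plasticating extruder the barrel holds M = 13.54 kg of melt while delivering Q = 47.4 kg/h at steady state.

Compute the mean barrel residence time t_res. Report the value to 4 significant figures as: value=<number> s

value=1028. s

Q_s = Q / 3600 = 47.4 / 3600 = 0.0131667 kg/s
Mean residence time: t_res = M/Q_s = 13.54 kg / 0.0131667 kg/s = 1028.35 s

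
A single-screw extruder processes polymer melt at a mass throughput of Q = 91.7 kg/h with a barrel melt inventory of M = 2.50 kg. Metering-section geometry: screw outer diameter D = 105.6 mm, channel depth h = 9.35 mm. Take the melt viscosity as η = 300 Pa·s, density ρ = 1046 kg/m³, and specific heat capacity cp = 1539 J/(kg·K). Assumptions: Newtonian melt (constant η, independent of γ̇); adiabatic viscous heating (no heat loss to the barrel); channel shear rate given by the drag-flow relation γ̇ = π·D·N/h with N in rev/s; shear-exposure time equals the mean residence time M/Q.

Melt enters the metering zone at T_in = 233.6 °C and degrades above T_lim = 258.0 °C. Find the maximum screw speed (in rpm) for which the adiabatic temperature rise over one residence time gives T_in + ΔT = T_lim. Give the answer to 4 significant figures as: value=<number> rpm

Convert throughput: Q = 91.7 kg/h = 91.7/3600 = 0.0254722 kg/s
t_res = M / Q_s = 2.50 / 0.0254722 = 98.1461 s
Geometry in SI: D = 105.6 mm → 0.1056 m, h = 9.35 mm → 0.00935 m
ΔT_a = T_lim − T_in = 258.0 °C − 233.6 °C = 24.4 K
γ̇_max² = ΔT_a·ρ·cp / (η·t_res) = [24.4 × 1046 × 1539] / [300 × 98.1461] = 1334.03 s⁻²
Take the square root: γ̇_max = √(1334.03) = 36.5244 s⁻¹
N_max = γ̇_max·h / (π·D) = 36.5244 · 0.00935 / (π · 0.1056) = 1.02939 rev/s = 61.7635 rpm

value=61.76 rpm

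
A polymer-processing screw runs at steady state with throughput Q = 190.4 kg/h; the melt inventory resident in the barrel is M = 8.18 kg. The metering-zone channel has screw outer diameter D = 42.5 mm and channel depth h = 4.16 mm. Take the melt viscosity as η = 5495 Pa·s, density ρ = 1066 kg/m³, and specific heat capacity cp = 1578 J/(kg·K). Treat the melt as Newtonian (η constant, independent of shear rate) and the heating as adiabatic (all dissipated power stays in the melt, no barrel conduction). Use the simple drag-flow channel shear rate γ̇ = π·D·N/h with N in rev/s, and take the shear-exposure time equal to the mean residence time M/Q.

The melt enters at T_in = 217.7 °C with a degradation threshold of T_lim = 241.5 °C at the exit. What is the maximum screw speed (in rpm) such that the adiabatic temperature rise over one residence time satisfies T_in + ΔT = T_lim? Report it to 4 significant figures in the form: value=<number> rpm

Throughput in SI: Q_s = 190.4 kg/h ÷ 3600 s/h = 0.0528889 kg/s
t_res = M / Q_s = 8.18 ÷ 0.0528889 = 154.664 s
Convert to metres: D = 0.0425 m, h = 0.00416 m
ΔT_a = T_lim − T_in = 241.5 − 217.7 = 23.8 K
γ̇_max² = ΔT_a·ρ·cp / (η·t_res) = [23.8 × 1066 × 1578] / [5495 × 154.664] = 47.1069 s⁻²
Take the square root: γ̇_max = √(47.1069) = 6.86345 s⁻¹
N_max = γ̇_max·h / (π·D) = 6.86345 · 0.00416 / (π · 0.0425) = 0.213844 rev/s = 12.8306 rpm

value=12.83 rpm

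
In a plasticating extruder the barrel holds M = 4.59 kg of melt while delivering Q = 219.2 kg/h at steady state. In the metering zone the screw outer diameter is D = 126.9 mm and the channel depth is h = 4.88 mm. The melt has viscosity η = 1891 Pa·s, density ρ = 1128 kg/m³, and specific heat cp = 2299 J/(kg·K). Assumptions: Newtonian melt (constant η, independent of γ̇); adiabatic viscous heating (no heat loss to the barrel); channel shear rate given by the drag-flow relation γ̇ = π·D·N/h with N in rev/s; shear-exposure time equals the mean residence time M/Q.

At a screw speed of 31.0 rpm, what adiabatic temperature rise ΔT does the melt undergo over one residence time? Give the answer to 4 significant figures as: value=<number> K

Q_s = Q / 3600 = 219.2 / 3600 = 0.0608889 kg/s
t_res = M / Q_s = 4.59 / 0.0608889 = 75.3832 s
Geometry in metres: D = 126.9 mm → 0.1269 m, h = 4.88 mm → 0.00488 m; screw speed N = 31.0 rpm = 0.516667 rev/s
γ̇ = π D N / h = (π)(0.1269)(0.516667) / 0.00488 = 42.2087 s⁻¹
ΔT = η·γ̇²·t_res/(ρ·cp) = [1891 × 42.2087² × 75.3832] / [1128 × 2299] = 97.9315 K

value=97.93 K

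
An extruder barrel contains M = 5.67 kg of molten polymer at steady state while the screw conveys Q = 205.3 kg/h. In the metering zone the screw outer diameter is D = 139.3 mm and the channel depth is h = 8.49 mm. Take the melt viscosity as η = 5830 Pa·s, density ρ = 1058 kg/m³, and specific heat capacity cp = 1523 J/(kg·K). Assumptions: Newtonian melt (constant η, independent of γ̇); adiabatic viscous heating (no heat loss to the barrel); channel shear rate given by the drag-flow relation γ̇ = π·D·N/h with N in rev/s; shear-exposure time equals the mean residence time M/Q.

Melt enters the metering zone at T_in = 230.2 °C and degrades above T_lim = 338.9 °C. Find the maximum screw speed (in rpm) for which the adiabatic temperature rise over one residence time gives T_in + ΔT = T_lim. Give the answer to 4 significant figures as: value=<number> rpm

Throughput in SI: Q_s = 205.3 kg/h ÷ 3600 s/h = 0.0570278 kg/s
t_res = M / Q_s = 5.67 ÷ 0.0570278 = 99.4252 s
Geometry in SI: D = 139.3 mm → 0.1393 m, h = 8.49 mm → 0.00849 m
ΔT_a = T_lim − T_in = 338.9 °C − 230.2 °C = 108.7 K
γ̇_max² = ΔT_a·ρ·cp / (η·t_res) = [108.7 × 1058 × 1523] / [5830 × 99.4252] = 302.169 s⁻²
Take the square root: γ̇_max = √(302.169) = 17.383 s⁻¹
Solve γ̇ = πDN/h for N: N_max = γ̇_max·h/(π·D) = 17.383 × 0.00849 / (π × 0.1393) = 0.337234 rev/s = 20.2341 rpm

value=20.23 rpm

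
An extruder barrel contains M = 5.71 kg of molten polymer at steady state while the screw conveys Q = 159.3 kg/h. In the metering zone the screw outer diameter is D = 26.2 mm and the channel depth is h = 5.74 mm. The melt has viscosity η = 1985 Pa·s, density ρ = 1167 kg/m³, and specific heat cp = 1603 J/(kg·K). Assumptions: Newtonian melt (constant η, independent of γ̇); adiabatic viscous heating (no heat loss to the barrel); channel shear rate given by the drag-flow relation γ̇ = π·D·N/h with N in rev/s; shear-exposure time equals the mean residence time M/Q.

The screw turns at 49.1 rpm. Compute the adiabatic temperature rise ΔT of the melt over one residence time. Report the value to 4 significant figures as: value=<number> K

value=18.85 K

Convert throughput: Q = 159.3 kg/h = 159.3/3600 = 0.04425 kg/s
t_res = M / Q_s = 5.71 ÷ 0.04425 = 129.04 s
Convert to SI: D = 0.0262 m, h = 0.00574 m, N = 49.1/60 = 0.818333 rev/s
γ̇ = π·D·N / h = π · 0.0262 · 0.818333 / 0.00574 = 11.7346 s⁻¹
Adiabatic rise: ΔT = η γ̇² t_res / (ρ cp) = 1985·(11.7346)²·129.04 / (1167·1603) = 18.8546 K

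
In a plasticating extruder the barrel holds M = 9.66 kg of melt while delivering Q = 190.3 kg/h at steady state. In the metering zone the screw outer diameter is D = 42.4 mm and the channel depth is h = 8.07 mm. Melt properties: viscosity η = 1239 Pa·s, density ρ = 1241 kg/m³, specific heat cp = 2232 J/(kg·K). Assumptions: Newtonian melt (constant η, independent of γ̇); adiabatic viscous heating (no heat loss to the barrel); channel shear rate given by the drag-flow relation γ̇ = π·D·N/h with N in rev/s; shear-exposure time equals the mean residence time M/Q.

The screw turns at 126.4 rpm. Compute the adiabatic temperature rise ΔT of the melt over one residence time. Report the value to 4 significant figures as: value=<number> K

Convert throughput: Q = 190.3 kg/h = 190.3/3600 = 0.0528611 kg/s
Mean residence time: t_res = M/Q_s = 9.66 kg / 0.0528611 kg/s = 182.743 s
Convert to SI: D = 0.0424 m, h = 0.00807 m, N = 126.4/60 = 2.10667 rev/s
Shear rate: γ̇ = πDN/h = π·0.0424·2.10667/0.00807 = 34.7727 s⁻¹
ΔT = η·γ̇²·t_res / (ρ·cp) = 1239 · (34.7727)² · 182.743 / (1241 · 2232) = 98.8376 K

value=98.84 K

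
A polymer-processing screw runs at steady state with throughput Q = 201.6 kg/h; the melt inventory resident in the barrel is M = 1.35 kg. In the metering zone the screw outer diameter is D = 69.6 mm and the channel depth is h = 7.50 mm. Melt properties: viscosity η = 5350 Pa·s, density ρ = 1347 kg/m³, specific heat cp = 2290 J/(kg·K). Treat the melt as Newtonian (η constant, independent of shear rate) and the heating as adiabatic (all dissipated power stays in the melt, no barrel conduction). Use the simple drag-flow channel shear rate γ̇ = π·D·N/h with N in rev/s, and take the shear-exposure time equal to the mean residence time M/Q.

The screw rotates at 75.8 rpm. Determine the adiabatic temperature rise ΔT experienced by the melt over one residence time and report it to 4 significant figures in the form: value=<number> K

value=56.72 K

Convert throughput: Q = 201.6 kg/h = 201.6/3600 = 0.056 kg/s
Mean residence time: t_res = M/Q_s = 1.35 kg / 0.056 kg/s = 24.1071 s
Convert to SI: D = 0.0696 m, h = 0.0075 m, N = 75.8/60 = 1.26333 rev/s
Shear rate: γ̇ = πDN/h = π·0.0696·1.26333/0.0075 = 36.8312 s⁻¹
Adiabatic rise: ΔT = η γ̇² t_res / (ρ cp) = 5350·(36.8312)²·24.1071 / (1347·2290) = 56.7189 K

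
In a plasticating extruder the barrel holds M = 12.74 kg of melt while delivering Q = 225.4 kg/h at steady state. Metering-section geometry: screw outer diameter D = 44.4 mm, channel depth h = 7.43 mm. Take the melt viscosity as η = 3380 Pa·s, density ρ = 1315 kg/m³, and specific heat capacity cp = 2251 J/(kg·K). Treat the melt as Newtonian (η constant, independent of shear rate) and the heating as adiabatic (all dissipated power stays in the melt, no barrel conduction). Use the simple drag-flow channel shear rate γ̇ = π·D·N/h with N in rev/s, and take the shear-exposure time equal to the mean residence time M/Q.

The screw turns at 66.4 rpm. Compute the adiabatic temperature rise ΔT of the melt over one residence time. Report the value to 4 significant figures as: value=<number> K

Throughput in SI: Q_s = 225.4 kg/h ÷ 3600 s/h = 0.0626111 kg/s
t_res = M / Q_s = 12.74 / 0.0626111 = 203.478 s
Geometry in metres: D = 44.4 mm → 0.0444 m, h = 7.43 mm → 0.00743 m; screw speed N = 66.4 rpm = 1.10667 rev/s
γ̇ = π·D·N / h = π · 0.0444 · 1.10667 / 0.00743 = 20.7759 s⁻¹
Adiabatic rise: ΔT = η γ̇² t_res / (ρ cp) = 3380·(20.7759)²·203.478 / (1315·2251) = 100.289 K

value=100.3 K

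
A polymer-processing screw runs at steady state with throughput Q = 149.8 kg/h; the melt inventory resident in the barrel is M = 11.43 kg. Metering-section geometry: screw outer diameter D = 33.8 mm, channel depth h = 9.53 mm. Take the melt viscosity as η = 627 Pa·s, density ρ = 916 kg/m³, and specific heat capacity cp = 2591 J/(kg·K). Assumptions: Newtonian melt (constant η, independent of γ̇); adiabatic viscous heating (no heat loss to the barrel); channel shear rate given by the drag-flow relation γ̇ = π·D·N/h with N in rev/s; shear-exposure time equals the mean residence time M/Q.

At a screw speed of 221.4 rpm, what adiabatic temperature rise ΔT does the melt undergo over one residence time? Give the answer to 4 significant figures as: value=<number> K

Convert throughput: Q = 149.8 kg/h = 149.8/3600 = 0.0416111 kg/s
t_res = M / Q_s = 11.43 / 0.0416111 = 274.686 s
Geometry in metres: D = 33.8 mm → 0.0338 m, h = 9.53 mm → 0.00953 m; screw speed N = 221.4 rpm = 3.69 rev/s
Shear rate: γ̇ = πDN/h = π·0.0338·3.69/0.00953 = 41.115 s⁻¹
Adiabatic rise: ΔT = η γ̇² t_res / (ρ cp) = 627·(41.115)²·274.686 / (916·2591) = 122.671 K

value=122.7 K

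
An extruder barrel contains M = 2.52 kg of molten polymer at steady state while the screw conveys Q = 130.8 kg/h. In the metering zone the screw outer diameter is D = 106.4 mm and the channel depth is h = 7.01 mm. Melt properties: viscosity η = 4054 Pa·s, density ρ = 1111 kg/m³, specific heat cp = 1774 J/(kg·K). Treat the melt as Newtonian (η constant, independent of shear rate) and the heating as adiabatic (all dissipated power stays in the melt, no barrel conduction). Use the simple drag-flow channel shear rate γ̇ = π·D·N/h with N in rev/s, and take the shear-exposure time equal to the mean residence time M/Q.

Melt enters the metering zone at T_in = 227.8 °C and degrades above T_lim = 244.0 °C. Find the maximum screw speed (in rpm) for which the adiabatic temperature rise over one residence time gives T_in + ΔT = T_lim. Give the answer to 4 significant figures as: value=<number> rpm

Throughput in SI: Q_s = 130.8 kg/h ÷ 3600 s/h = 0.0363333 kg/s
Mean residence time: t_res = M/Q_s = 2.52 kg / 0.0363333 kg/s = 69.3578 s
Geometry in SI: D = 106.4 mm → 0.1064 m, h = 7.01 mm → 0.00701 m
ΔT_a = T_lim − T_in = 244.0 − 227.8 = 16.2 K
Invert ΔT = ηγ̇²t_res/(ρcp) for γ̇: γ̇_max² = ΔT_a ρ cp / (η t_res) = 16.2·1111·1774 / (4054·69.3578) = 113.554 s⁻²
γ̇_max = sqrt(113.554) = 10.6562 s⁻¹
N_max = γ̇_max h / (πD) = 10.6562·0.00701/(π·0.1064) = 0.223475 rev/s → ×60 = 13.4085 rpm

value=13.41 rpm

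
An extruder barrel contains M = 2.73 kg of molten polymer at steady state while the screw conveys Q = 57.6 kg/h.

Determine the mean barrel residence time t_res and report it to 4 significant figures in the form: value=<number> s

Throughput in SI: Q_s = 57.6 kg/h ÷ 3600 s/h = 0.016 kg/s
t_res = M / Q_s = 2.73 ÷ 0.016 = 170.625 s

value=170.6 s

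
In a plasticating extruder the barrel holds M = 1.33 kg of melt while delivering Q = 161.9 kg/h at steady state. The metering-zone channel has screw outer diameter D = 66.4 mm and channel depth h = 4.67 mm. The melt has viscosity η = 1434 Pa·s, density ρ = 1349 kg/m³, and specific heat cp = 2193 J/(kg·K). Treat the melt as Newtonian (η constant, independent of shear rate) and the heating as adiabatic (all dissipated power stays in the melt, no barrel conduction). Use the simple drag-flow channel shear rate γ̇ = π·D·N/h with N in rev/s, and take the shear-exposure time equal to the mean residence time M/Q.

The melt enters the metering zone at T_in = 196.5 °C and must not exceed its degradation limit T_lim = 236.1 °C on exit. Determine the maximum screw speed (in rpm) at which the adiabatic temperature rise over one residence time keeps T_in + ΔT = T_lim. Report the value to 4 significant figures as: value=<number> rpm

Throughput in SI: Q_s = 161.9 kg/h ÷ 3600 s/h = 0.0449722 kg/s
t_res = M / Q_s = 1.33 / 0.0449722 = 29.5738 s
Convert to metres: D = 0.0664 m, h = 0.00467 m
ΔT_a = T_lim − T_in = 236.1 − 196.5 = 39.6 K
γ̇_max² = ΔT_a·ρ·cp/(η·t_res) = 39.6·1349·2193/(1434·29.5738) = 2762.42 s⁻²
γ̇_max = sqrt(2762.42) = 52.5587 s⁻¹
Solve γ̇ = πDN/h for N: N_max = γ̇_max·h/(π·D) = 52.5587 × 0.00467 / (π × 0.0664) = 1.17664 rev/s = 70.5984 rpm

value=70.60 rpm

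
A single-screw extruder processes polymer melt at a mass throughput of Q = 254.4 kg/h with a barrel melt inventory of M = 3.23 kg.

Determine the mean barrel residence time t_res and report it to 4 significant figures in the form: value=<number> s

value=45.71 s

Q_s = Q / 3600 = 254.4 / 3600 = 0.0706667 kg/s
t_res = M / Q_s = 3.23 / 0.0706667 = 45.7075 s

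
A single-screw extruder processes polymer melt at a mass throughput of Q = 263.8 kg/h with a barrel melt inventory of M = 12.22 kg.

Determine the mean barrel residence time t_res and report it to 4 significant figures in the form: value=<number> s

value=166.8 s

Throughput in SI: Q_s = 263.8 kg/h ÷ 3600 s/h = 0.0732778 kg/s
t_res = M / Q_s = 12.22 / 0.0732778 = 166.763 s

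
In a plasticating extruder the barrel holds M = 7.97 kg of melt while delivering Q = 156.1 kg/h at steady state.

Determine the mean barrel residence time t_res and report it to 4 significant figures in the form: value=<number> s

value=183.8 s

Throughput in SI: Q_s = 156.1 kg/h ÷ 3600 s/h = 0.0433611 kg/s
t_res = M / Q_s = 7.97 / 0.0433611 = 183.805 s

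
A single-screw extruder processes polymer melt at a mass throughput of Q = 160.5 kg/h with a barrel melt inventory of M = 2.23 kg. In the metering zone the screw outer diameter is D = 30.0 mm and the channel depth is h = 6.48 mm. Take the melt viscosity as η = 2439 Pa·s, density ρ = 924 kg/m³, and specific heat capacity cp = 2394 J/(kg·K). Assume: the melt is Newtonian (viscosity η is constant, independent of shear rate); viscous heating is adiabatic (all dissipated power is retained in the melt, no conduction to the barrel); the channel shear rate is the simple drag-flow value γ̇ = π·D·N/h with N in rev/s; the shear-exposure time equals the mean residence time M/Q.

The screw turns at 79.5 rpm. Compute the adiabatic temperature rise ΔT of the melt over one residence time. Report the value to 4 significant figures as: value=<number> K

Q_s = Q / 3600 = 160.5 / 3600 = 0.0445833 kg/s
Mean residence time: t_res = M/Q_s = 2.23 kg / 0.0445833 kg/s = 50.0187 s
Convert to SI: D = 0.03 m, h = 0.00648 m, N = 79.5/60 = 1.325 rev/s
γ̇ = π·D·N / h = π · 0.03 · 1.325 / 0.00648 = 19.2713 s⁻¹
Adiabatic rise: ΔT = η γ̇² t_res / (ρ cp) = 2439·(19.2713)²·50.0187 / (924·2394) = 20.482 K

value=20.48 K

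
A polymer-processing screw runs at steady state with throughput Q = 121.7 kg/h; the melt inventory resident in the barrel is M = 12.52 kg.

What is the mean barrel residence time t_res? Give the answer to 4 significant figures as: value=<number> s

value=370.4 s

Convert throughput: Q = 121.7 kg/h = 121.7/3600 = 0.0338056 kg/s
t_res = M / Q_s = 12.52 ÷ 0.0338056 = 370.353 s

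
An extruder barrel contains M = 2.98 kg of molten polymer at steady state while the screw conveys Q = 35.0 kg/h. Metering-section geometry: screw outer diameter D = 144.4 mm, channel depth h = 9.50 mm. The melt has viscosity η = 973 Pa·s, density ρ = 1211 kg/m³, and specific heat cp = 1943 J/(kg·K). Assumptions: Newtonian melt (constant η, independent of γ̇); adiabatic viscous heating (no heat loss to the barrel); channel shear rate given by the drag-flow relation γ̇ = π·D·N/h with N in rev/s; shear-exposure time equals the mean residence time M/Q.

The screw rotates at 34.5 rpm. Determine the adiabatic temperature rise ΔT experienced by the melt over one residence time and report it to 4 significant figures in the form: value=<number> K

Throughput in SI: Q_s = 35.0 kg/h ÷ 3600 s/h = 0.00972222 kg/s
t_res = M / Q_s = 2.98 ÷ 0.00972222 = 306.514 s
Convert to SI: D = 0.1444 m, h = 0.0095 m, N = 34.5/60 = 0.575 rev/s
Shear rate: γ̇ = πDN/h = π·0.1444·0.575/0.0095 = 27.4575 s⁻¹
Adiabatic rise: ΔT = η γ̇² t_res / (ρ cp) = 973·(27.4575)²·306.514 / (1211·1943) = 95.5585 K

value=95.56 K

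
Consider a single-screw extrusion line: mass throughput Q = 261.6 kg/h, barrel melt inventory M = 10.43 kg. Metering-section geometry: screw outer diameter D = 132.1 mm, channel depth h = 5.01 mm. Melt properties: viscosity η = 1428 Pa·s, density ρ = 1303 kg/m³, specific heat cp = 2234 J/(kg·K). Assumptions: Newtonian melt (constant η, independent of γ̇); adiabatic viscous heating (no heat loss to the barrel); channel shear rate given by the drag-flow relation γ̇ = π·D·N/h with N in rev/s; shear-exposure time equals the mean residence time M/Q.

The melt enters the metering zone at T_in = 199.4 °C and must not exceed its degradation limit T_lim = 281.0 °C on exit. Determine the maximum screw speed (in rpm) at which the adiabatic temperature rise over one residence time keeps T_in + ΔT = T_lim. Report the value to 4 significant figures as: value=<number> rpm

Q_s = Q / 3600 = 261.6 / 3600 = 0.0726667 kg/s
t_res = M / Q_s = 10.43 / 0.0726667 = 143.532 s
D = 132.1 mm = 0.1321 m;  h = 5.01 mm = 0.00501 m
ΔT_a = T_lim − T_in = 281.0 °C − 199.4 °C = 81.6 K
γ̇_max² = ΔT_a·ρ·cp/(η·t_res) = 81.6·1303·2234/(1428·143.532) = 1158.89 s⁻²
γ̇_max = √1158.89 = 34.0424 s⁻¹
N_max = γ̇_max h / (πD) = 34.0424·0.00501/(π·0.1321) = 0.410965 rev/s → ×60 = 24.6579 rpm

value=24.66 rpm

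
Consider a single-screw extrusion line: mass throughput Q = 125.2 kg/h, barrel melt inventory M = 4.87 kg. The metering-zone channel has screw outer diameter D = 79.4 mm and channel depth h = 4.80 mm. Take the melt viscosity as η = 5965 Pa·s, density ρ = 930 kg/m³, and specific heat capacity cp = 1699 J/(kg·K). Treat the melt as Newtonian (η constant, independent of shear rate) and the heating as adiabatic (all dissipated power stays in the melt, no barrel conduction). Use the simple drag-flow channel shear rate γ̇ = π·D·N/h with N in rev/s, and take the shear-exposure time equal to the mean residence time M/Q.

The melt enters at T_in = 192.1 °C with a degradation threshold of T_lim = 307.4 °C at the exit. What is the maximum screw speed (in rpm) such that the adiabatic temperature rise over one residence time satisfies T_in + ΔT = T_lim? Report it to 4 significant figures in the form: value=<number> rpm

Q_s = Q / 3600 = 125.2 / 3600 = 0.0347778 kg/s
t_res = M / Q_s = 4.87 / 0.0347778 = 140.032 s
Geometry in SI: D = 79.4 mm → 0.0794 m, h = 4.80 mm → 0.0048 m
Allowable rise: ΔT_a = T_lim − T_in = 307.4 − 192.1 = 115.3 K
γ̇_max² = ΔT_a·ρ·cp/(η·t_res) = 115.3·930·1699/(5965·140.032) = 218.106 s⁻²
γ̇_max = sqrt(218.106) = 14.7684 s⁻¹
N_max = γ̇_max·h / (π·D) = 14.7684 · 0.0048 / (π · 0.0794) = 0.284187 rev/s = 17.0512 rpm

value=17.05 rpm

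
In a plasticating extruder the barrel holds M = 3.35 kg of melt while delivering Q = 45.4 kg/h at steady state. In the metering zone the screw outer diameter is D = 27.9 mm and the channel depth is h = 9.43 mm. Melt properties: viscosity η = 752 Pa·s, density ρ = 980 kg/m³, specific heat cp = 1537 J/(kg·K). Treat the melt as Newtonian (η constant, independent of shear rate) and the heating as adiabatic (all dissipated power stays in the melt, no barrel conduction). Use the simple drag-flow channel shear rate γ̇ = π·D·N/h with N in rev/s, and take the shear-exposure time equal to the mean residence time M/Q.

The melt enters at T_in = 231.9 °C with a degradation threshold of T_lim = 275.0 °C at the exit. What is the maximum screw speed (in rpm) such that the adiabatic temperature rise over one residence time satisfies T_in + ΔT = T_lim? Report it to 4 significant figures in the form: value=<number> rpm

value=116.4 rpm

Q_s = Q / 3600 = 45.4 / 3600 = 0.0126111 kg/s
Mean residence time: t_res = M/Q_s = 3.35 kg / 0.0126111 kg/s = 265.639 s
D = 27.9 mm = 0.0279 m;  h = 9.43 mm = 0.00943 m
Allowable rise: ΔT_a = T_lim − T_in = 275.0 − 231.9 = 43.1 K
γ̇_max² = ΔT_a·ρ·cp / (η·t_res) = [43.1 × 980 × 1537] / [752 × 265.639] = 324.988 s⁻²
Take the square root: γ̇_max = √(324.988) = 18.0274 s⁻¹
N_max = γ̇_max h / (πD) = 18.0274·0.00943/(π·0.0279) = 1.93951 rev/s → ×60 = 116.37 rpm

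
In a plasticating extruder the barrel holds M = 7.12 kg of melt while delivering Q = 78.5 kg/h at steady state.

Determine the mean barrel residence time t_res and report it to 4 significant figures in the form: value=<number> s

value=326.5 s

Throughput in SI: Q_s = 78.5 kg/h ÷ 3600 s/h = 0.0218056 kg/s
t_res = M / Q_s = 7.12 ÷ 0.0218056 = 326.522 s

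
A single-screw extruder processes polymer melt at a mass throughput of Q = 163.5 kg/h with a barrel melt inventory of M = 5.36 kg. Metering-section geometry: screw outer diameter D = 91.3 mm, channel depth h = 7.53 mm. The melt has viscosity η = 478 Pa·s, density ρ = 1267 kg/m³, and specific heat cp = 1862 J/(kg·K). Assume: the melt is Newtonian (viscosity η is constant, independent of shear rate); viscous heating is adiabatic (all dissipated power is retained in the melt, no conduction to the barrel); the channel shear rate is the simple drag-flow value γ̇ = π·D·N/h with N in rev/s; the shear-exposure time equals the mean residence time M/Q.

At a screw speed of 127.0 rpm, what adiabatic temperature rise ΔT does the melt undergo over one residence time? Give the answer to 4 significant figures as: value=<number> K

value=155.4 K

Q_s = Q / 3600 = 163.5 / 3600 = 0.0454167 kg/s
Mean residence time: t_res = M/Q_s = 5.36 kg / 0.0454167 kg/s = 118.018 s
Convert to SI: D = 0.0913 m, h = 0.00753 m, N = 127.0/60 = 2.11667 rev/s
γ̇ = π·D·N / h = π · 0.0913 · 2.11667 / 0.00753 = 80.6266 s⁻¹
ΔT = η·γ̇²·t_res/(ρ·cp) = [478 × 80.6266² × 118.018] / [1267 × 1862] = 155.445 K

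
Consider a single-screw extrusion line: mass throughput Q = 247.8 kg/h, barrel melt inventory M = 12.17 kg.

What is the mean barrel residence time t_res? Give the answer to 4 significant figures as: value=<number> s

Throughput in SI: Q_s = 247.8 kg/h ÷ 3600 s/h = 0.0688333 kg/s
Mean residence time: t_res = M/Q_s = 12.17 kg / 0.0688333 kg/s = 176.804 s

value=176.8 s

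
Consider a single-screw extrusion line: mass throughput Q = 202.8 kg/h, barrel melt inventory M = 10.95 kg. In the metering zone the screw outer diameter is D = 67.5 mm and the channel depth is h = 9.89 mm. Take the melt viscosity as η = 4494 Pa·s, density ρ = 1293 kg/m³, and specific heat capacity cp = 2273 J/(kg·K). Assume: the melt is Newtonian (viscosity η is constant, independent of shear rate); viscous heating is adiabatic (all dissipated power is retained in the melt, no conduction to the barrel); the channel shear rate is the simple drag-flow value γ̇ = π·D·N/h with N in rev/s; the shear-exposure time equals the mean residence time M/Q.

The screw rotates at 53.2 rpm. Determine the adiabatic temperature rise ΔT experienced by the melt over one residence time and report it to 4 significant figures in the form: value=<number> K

Throughput in SI: Q_s = 202.8 kg/h ÷ 3600 s/h = 0.0563333 kg/s
Mean residence time: t_res = M/Q_s = 10.95 kg / 0.0563333 kg/s = 194.379 s
D = 67.5 mm = 0.0675 m;  h = 9.89 mm = 0.00989 m;  N = 53.2 rpm / 60 = 0.886667 rev/s
γ̇ = π·D·N / h = π · 0.0675 · 0.886667 / 0.00989 = 19.0116 s⁻¹
Adiabatic rise: ΔT = η γ̇² t_res / (ρ cp) = 4494·(19.0116)²·194.379 / (1293·2273) = 107.428 K

value=107.4 K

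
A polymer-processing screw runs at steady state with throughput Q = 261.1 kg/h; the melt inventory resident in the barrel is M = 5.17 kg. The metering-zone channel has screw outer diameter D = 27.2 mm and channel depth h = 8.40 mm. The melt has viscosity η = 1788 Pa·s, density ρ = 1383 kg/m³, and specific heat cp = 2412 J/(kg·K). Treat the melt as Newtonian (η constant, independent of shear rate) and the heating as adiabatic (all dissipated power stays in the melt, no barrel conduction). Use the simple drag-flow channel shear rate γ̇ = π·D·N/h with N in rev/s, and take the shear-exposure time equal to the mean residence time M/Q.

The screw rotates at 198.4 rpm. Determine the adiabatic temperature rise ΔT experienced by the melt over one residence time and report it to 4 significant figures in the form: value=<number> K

value=43.23 K

Convert throughput: Q = 261.1 kg/h = 261.1/3600 = 0.0725278 kg/s
t_res = M / Q_s = 5.17 / 0.0725278 = 71.283 s
Geometry in metres: D = 27.2 mm → 0.0272 m, h = 8.40 mm → 0.0084 m; screw speed N = 198.4 rpm = 3.30667 rev/s
γ̇ = π D N / h = (π)(0.0272)(3.30667) / 0.0084 = 33.638 s⁻¹
ΔT = η·γ̇²·t_res/(ρ·cp) = [1788 × 33.638² × 71.283] / [1383 × 2412] = 43.2329 K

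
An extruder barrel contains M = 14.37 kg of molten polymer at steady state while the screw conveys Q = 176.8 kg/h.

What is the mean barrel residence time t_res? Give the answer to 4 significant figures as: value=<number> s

Q_s = Q / 3600 = 176.8 / 3600 = 0.0491111 kg/s
t_res = M / Q_s = 14.37 ÷ 0.0491111 = 292.602 s

value=292.6 s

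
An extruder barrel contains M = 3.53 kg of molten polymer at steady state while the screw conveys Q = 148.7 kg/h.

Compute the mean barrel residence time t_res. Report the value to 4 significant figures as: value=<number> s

Throughput in SI: Q_s = 148.7 kg/h ÷ 3600 s/h = 0.0413056 kg/s
Mean residence time: t_res = M/Q_s = 3.53 kg / 0.0413056 kg/s = 85.4607 s

value=85.46 s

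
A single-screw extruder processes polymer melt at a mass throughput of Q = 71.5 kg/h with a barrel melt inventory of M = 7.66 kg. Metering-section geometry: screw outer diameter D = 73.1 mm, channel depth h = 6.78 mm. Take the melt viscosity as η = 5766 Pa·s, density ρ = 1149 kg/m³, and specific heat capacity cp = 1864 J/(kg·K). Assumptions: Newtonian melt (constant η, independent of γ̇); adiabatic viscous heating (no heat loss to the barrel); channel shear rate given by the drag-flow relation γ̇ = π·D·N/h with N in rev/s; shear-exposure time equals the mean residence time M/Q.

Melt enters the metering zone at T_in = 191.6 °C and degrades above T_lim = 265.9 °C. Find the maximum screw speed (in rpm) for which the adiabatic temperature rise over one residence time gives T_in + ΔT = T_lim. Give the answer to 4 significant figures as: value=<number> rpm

value=14.98 rpm

Convert throughput: Q = 71.5 kg/h = 71.5/3600 = 0.0198611 kg/s
t_res = M / Q_s = 7.66 ÷ 0.0198611 = 385.678 s
Convert to metres: D = 0.0731 m, h = 0.00678 m
Allowable rise: ΔT_a = T_lim − T_in = 265.9 − 191.6 = 74.3 K
γ̇_max² = ΔT_a·ρ·cp/(η·t_res) = 74.3·1149·1864/(5766·385.678) = 71.5575 s⁻²
Take the square root: γ̇_max = √(71.5575) = 8.45916 s⁻¹
Solve γ̇ = πDN/h for N: N_max = γ̇_max·h/(π·D) = 8.45916 × 0.00678 / (π × 0.0731) = 0.249741 rev/s = 14.9845 rpm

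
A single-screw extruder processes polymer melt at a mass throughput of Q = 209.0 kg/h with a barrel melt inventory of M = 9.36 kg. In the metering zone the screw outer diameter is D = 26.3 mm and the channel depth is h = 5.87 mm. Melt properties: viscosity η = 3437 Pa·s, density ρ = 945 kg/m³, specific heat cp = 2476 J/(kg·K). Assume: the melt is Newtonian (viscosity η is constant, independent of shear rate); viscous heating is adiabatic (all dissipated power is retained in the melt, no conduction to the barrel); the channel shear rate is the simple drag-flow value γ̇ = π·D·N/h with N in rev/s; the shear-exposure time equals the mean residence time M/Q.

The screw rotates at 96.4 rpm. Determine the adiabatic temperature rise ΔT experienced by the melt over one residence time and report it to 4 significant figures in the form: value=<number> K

Throughput in SI: Q_s = 209.0 kg/h ÷ 3600 s/h = 0.0580556 kg/s
t_res = M / Q_s = 9.36 ÷ 0.0580556 = 161.225 s
D = 26.3 mm = 0.0263 m;  h = 5.87 mm = 0.00587 m;  N = 96.4 rpm / 60 = 1.60667 rev/s
γ̇ = π·D·N / h = π · 0.0263 · 1.60667 / 0.00587 = 22.6148 s⁻¹
Adiabatic rise: ΔT = η γ̇² t_res / (ρ cp) = 3437·(22.6148)²·161.225 / (945·2476) = 121.12 K

value=121.1 K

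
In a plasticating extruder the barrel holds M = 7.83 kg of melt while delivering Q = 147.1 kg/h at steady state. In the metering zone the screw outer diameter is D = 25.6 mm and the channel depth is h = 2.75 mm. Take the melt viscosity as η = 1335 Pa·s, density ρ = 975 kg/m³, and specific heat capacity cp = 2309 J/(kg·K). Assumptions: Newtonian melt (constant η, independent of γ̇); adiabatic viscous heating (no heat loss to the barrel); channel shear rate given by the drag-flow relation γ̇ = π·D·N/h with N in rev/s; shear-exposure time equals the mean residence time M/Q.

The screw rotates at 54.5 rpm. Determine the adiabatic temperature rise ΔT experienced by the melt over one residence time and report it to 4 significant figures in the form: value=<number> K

Convert throughput: Q = 147.1 kg/h = 147.1/3600 = 0.0408611 kg/s
t_res = M / Q_s = 7.83 ÷ 0.0408611 = 191.625 s
Geometry in metres: D = 25.6 mm → 0.0256 m, h = 2.75 mm → 0.00275 m; screw speed N = 54.5 rpm = 0.908333 rev/s
γ̇ = π·D·N / h = π · 0.0256 · 0.908333 / 0.00275 = 26.5645 s⁻¹
ΔT = η·γ̇²·t_res/(ρ·cp) = [1335 × 26.5645² × 191.625] / [975 × 2309] = 80.1879 K

value=80.19 K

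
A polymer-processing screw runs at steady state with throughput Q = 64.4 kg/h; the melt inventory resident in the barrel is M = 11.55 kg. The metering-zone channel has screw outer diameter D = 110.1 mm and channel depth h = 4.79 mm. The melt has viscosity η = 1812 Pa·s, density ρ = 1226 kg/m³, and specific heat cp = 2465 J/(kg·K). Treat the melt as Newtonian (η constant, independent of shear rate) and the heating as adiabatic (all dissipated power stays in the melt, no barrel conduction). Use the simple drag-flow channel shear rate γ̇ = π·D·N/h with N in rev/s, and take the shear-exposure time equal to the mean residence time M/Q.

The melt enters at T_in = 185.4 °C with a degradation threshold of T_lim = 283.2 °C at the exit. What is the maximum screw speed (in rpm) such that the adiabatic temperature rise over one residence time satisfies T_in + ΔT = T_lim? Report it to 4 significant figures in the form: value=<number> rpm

value=13.21 rpm

Convert throughput: Q = 64.4 kg/h = 64.4/3600 = 0.0178889 kg/s
t_res = M / Q_s = 11.55 ÷ 0.0178889 = 645.652 s
D = 110.1 mm = 0.1101 m;  h = 4.79 mm = 0.00479 m
ΔT_a = T_lim − T_in = 283.2 − 185.4 = 97.8 K
Invert ΔT = ηγ̇²t_res/(ρcp) for γ̇: γ̇_max² = ΔT_a ρ cp / (η t_res) = 97.8·1226·2465 / (1812·645.652) = 252.633 s⁻²
γ̇_max = sqrt(252.633) = 15.8944 s⁻¹
Solve γ̇ = πDN/h for N: N_max = γ̇_max·h/(π·D) = 15.8944 × 0.00479 / (π × 0.1101) = 0.220112 rev/s = 13.2067 rpm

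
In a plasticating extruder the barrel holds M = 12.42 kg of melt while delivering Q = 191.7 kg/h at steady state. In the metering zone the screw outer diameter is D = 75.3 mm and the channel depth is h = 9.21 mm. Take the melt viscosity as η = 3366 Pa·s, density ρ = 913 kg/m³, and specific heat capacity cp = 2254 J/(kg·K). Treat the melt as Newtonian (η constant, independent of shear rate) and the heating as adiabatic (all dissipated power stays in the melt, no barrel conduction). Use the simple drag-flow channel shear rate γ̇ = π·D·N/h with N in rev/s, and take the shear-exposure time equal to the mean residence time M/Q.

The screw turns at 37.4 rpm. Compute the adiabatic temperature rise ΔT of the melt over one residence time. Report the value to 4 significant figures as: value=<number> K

Throughput in SI: Q_s = 191.7 kg/h ÷ 3600 s/h = 0.05325 kg/s
t_res = M / Q_s = 12.42 / 0.05325 = 233.239 s
D = 75.3 mm = 0.0753 m;  h = 9.21 mm = 0.00921 m;  N = 37.4 rpm / 60 = 0.623333 rev/s
γ̇ = π D N / h = (π)(0.0753)(0.623333) / 0.00921 = 16.0105 s⁻¹
Adiabatic rise: ΔT = η γ̇² t_res / (ρ cp) = 3366·(16.0105)²·233.239 / (913·2254) = 97.7918 K

value=97.79 K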